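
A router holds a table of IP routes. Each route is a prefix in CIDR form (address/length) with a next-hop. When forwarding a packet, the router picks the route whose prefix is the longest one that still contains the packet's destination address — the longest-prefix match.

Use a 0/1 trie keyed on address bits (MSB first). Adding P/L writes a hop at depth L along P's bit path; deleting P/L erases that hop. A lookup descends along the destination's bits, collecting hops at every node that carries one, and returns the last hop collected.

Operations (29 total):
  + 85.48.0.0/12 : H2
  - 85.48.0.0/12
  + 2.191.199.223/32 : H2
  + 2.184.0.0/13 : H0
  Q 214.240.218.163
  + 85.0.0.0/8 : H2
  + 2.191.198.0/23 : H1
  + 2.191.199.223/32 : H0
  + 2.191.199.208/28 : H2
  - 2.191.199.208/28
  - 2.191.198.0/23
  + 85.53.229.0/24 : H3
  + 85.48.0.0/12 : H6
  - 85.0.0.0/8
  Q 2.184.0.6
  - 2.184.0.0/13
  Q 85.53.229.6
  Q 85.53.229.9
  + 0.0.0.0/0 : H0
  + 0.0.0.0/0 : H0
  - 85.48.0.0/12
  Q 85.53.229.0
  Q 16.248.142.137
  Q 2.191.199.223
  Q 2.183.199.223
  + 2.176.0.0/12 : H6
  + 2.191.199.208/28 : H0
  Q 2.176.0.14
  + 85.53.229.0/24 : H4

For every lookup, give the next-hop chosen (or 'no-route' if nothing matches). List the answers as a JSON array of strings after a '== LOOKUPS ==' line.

Apply in order:
  + 85.48.0.0/12 (H2) depth=12
  - 85.48.0.0/12 clear@12
  + 2.191.199.223/32 (H2) depth=32
  + 2.184.0.0/13 (H0) depth=13
  lookup 214.240.218.163: bits ε walk d0:- -> no-route
  + 85.0.0.0/8 (H2) depth=8
  + 2.191.198.0/23 (H1) depth=23
  + 2.191.199.223/32 (H0) depth=32
  + 2.191.199.208/28 (H2) depth=28
  - 2.191.199.208/28 clear@28
  - 2.191.198.0/23 clear@23
  + 85.53.229.0/24 (H3) depth=24
  + 85.48.0.0/12 (H6) depth=12
  - 85.0.0.0/8 clear@8
  lookup 2.184.0.6: bits 0000001010111 walk d0:-→d1:-→d2:-→d3:-→d4:-→d5:-→d6:-→d7:-→d8:-→d9:-→d10:-→d11:-→d12:-→d13:H0 -> H0
  - 2.184.0.0/13 clear@13
  lookup 85.53.229.6: bits 010101010011010111100101 walk d0:-→d1:-→d2:-→d3:-→d4:-→d5:-→d6:-→d7:-→d8:-→d9:-→d10:-→d11:-→d12:H6→d13:-→d14:-→d15:-→d16:-→d17:-→d18:-→d19:-→d20:-→d21:-→d22:-→d23:-→d24:H3 -> H3
  lookup 85.53.229.9: bits 010101010011010111100101 walk d0:-→d1:-→d2:-→d3:-→d4:-→d5:-→d6:-→d7:-→d8:-→d9:-→d10:-→d11:-→d12:H6→d13:-→d14:-→d15:-→d16:-→d17:-→d18:-→d19:-→d20:-→d21:-→d22:-→d23:-→d24:H3 -> H3
  + 0.0.0.0/0 (H0) depth=0
  + 0.0.0.0/0 (H0) depth=0
  - 85.48.0.0/12 clear@12
  lookup 85.53.229.0: bits 010101010011010111100101 walk d0:H0→d1:-→d2:-→d3:-→d4:-→d5:-→d6:-→d7:-→d8:-→d9:-→d10:-→d11:-→d12:-→d13:-→d14:-→d15:-→d16:-→d17:-→d18:-→d19:-→d20:-→d21:-→d22:-→d23:-→d24:H3 -> H3
  lookup 16.248.142.137: bits 000 walk d0:H0→d1:-→d2:-→d3:- -> H0
  lookup 2.191.199.223: bits 00000010101111111100011111011111 walk d0:H0→d1:-→d2:-→d3:-→d4:-→d5:-→d6:-→d7:-→d8:-→d9:-→d10:-→d11:-→d12:-→d13:-→d14:-→d15:-→d16:-→d17:-→d18:-→d19:-→d20:-→d21:-→d22:-→d23:-→d24:-→d25:-→d26:-→d27:-→d28:-→d29:-→d30:-→d31:-→d32:H0 -> H0
  lookup 2.183.199.223: bits 000000101011 walk d0:H0→d1:-→d2:-→d3:-→d4:-→d5:-→d6:-→d7:-→d8:-→d9:-→d10:-→d11:-→d12:- -> H0
  + 2.176.0.0/12 (H6) depth=12
  + 2.191.199.208/28 (H0) depth=28
  lookup 2.176.0.14: bits 000000101011 walk d0:H0→d1:-→d2:-→d3:-→d4:-→d5:-→d6:-→d7:-→d8:-→d9:-→d10:-→d11:-→d12:H6 -> H6
  + 85.53.229.0/24 (H4) depth=24

== LOOKUPS ==
["no-route","H0","H3","H3","H3","H0","H0","H0","H6"]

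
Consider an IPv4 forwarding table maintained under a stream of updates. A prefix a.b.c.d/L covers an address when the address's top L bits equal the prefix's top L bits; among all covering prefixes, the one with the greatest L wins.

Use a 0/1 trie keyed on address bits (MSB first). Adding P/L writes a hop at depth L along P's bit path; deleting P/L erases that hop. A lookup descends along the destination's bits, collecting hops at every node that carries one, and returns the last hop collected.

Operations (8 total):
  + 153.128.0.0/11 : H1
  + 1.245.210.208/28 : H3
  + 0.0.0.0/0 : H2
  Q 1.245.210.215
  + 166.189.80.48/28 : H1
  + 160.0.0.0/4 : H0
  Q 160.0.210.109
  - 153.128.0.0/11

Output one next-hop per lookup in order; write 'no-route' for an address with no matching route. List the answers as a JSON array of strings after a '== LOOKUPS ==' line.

Apply in order:
  + 153.128.0.0/11 (H1) depth=11
  + 1.245.210.208/28 (H3) depth=28
  + 0.0.0.0/0 (H2) depth=0
  lookup 1.245.210.215: bits 0000000111110101110100101101 walk d0:H2→d1:-→d2:-→d3:-→d4:-→d5:-→d6:-→d7:-→d8:-→d9:-→d10:-→d11:-→d12:-→d13:-→d14:-→d15:-→d16:-→d17:-→d18:-→d19:-→d20:-→d21:-→d22:-→d23:-→d24:-→d25:-→d26:-→d27:-→d28:H3 -> H3
  + 166.189.80.48/28 (H1) depth=28
  + 160.0.0.0/4 (H0) depth=4
  lookup 160.0.210.109: bits 10100 walk d0:H2→d1:-→d2:-→d3:-→d4:H0→d5:- -> H0
  del 153.128.0.0/11 (clear depth 11)

== LOOKUPS ==
["H3","H0"]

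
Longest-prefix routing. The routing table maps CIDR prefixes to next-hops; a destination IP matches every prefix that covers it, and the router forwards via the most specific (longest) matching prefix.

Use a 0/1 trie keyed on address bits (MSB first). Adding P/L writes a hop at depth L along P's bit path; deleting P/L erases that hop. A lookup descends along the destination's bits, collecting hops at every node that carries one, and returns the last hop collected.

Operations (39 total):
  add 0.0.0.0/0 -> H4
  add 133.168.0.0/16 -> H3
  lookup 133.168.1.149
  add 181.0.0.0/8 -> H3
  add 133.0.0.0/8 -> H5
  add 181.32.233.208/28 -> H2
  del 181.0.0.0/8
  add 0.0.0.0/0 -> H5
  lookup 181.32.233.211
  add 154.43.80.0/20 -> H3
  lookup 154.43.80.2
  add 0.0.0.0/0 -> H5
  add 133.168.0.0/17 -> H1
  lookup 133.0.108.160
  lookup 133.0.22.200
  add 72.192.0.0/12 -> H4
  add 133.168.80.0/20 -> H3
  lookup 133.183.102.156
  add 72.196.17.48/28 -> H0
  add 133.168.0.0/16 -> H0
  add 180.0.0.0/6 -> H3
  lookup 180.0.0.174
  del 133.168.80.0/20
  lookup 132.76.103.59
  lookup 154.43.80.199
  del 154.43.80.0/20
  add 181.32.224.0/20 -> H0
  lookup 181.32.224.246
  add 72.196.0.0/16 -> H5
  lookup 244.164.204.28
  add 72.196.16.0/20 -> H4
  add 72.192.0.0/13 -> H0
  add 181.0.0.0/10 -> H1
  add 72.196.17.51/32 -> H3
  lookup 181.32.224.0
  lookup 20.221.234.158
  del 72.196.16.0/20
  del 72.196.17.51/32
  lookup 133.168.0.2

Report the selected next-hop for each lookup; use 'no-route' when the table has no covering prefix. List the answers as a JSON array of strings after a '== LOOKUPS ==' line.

Apply in order:
  add 0.0.0.0/0 -> H4 at depth 0
  add 133.168.0.0/16 -> H3 at depth 16
  Q 133.168.1.149: descend 1000010110101000 ; hops seen [H4,H3] ; pick H3
  add 181.0.0.0/8 -> H3 at depth 8
  add 133.0.0.0/8 -> H5 at depth 8
  add 181.32.233.208/28 -> H2 at depth 28
  del 181.0.0.0/8 (clear depth 8)
  add 0.0.0.0/0 -> H5 at depth 0
  Q 181.32.233.211: descend 1011010100100000111010011101 ; hops seen [H5,H2] ; pick H2
  add 154.43.80.0/20 -> H3 at depth 20
  Q 154.43.80.2: descend 10011010001010110101 ; hops seen [H5,H3] ; pick H3
  add 0.0.0.0/0 -> H5 at depth 0
  add 133.168.0.0/17 -> H1 at depth 17
  Q 133.0.108.160: descend 10000101 ; hops seen [H5,H5] ; pick H5
  Q 133.0.22.200: descend 10000101 ; hops seen [H5,H5] ; pick H5
  add 72.192.0.0/12 -> H4 at depth 12
  add 133.168.80.0/20 -> H3 at depth 20
  Q 133.183.102.156: descend 10000101101 ; hops seen [H5,H5] ; pick H5
  add 72.196.17.48/28 -> H0 at depth 28
  add 133.168.0.0/16 -> H0 at depth 16
  add 180.0.0.0/6 -> H3 at depth 6
  Q 180.0.0.174: descend 1011010 ; hops seen [H5,H3] ; pick H3
  del 133.168.80.0/20 (clear depth 20)
  Q 132.76.103.59: descend 1000010 ; hops seen [H5] ; pick H5
  Q 154.43.80.199: descend 10011010001010110101 ; hops seen [H5,H3] ; pick H3
  del 154.43.80.0/20 (clear depth 20)
  add 181.32.224.0/20 -> H0 at depth 20
  Q 181.32.224.246: descend 10110101001000001110 ; hops seen [H5,H3,H0] ; pick H0
  add 72.196.0.0/16 -> H5 at depth 16
  Q 244.164.204.28: descend 1 ; hops seen [H5] ; pick H5
  add 72.196.16.0/20 -> H4 at depth 20
  add 72.192.0.0/13 -> H0 at depth 13
  add 181.0.0.0/10 -> H1 at depth 10
  add 72.196.17.51/32 -> H3 at depth 32
  Q 181.32.224.0: descend 10110101001000001110 ; hops seen [H5,H3,H1,H0] ; pick H0
  Q 20.221.234.158: descend 0 ; hops seen [H5] ; pick H5
  del 72.196.16.0/20 (clear depth 20)
  del 72.196.17.51/32 (clear depth 32)
  Q 133.168.0.2: descend 10000101101010000 ; hops seen [H5,H5,H0,H1] ; pick H1

== LOOKUPS ==
["H3","H2","H3","H5","H5","H5","H3","H5","H3","H0","H5","H0","H5","H1"]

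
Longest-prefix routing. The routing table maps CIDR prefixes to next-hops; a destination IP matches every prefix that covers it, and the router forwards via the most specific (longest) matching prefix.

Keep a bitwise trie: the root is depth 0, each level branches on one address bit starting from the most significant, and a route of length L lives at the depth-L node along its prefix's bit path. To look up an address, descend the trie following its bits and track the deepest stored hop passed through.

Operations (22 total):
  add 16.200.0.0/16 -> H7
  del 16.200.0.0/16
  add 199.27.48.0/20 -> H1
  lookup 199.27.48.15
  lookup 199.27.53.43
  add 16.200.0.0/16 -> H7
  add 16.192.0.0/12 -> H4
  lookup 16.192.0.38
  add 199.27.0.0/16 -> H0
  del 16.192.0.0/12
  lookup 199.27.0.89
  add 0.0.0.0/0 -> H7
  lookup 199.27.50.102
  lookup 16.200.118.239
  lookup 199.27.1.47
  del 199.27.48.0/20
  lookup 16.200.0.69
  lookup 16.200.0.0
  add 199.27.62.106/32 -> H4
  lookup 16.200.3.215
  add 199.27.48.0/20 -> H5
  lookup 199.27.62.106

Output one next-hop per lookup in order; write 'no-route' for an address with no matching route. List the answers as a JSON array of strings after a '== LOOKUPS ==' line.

Process each operation:
  add 16.200.0.0/16 -> H7 at depth 16
  del 16.200.0.0/16 (clear depth 16)
  add 199.27.48.0/20 -> H1 at depth 20
  lookup 199.27.48.15: bits 11000111000110110011 walk d0:-→d1:-→d2:-→d3:-→d4:-→d5:-→d6:-→d7:-→d8:-→d9:-→d10:-→d11:-→d12:-→d13:-→d14:-→d15:-→d16:-→d17:-→d18:-→d19:-→d20:H1 -> H1
  lookup 199.27.53.43: bits 11000111000110110011 walk d0:-→d1:-→d2:-→d3:-→d4:-→d5:-→d6:-→d7:-→d8:-→d9:-→d10:-→d11:-→d12:-→d13:-→d14:-→d15:-→d16:-→d17:-→d18:-→d19:-→d20:H1 -> H1
  add 16.200.0.0/16 -> H7 at depth 16
  add 16.192.0.0/12 -> H4 at depth 12
  lookup 16.192.0.38: bits 000100001100 walk d0:-→d1:-→d2:-→d3:-→d4:-→d5:-→d6:-→d7:-→d8:-→d9:-→d10:-→d11:-→d12:H4 -> H4
  add 199.27.0.0/16 -> H0 at depth 16
  del 16.192.0.0/12 (clear depth 12)
  lookup 199.27.0.89: bits 110001110001101100 walk d0:-→d1:-→d2:-→d3:-→d4:-→d5:-→d6:-→d7:-→d8:-→d9:-→d10:-→d11:-→d12:-→d13:-→d14:-→d15:-→d16:H0→d17:-→d18:- -> H0
  add 0.0.0.0/0 -> H7 at depth 0
  lookup 199.27.50.102: bits 11000111000110110011 walk d0:H7→d1:-→d2:-→d3:-→d4:-→d5:-→d6:-→d7:-→d8:-→d9:-→d10:-→d11:-→d12:-→d13:-→d14:-→d15:-→d16:H0→d17:-→d18:-→d19:-→d20:H1 -> H1
  lookup 16.200.118.239: bits 0001000011001000 walk d0:H7→d1:-→d2:-→d3:-→d4:-→d5:-→d6:-→d7:-→d8:-→d9:-→d10:-→d11:-→d12:-→d13:-→d14:-→d15:-→d16:H7 -> H7
  lookup 199.27.1.47: bits 110001110001101100 walk d0:H7→d1:-→d2:-→d3:-→d4:-→d5:-→d6:-→d7:-→d8:-→d9:-→d10:-→d11:-→d12:-→d13:-→d14:-→d15:-→d16:H0→d17:-→d18:- -> H0
  del 199.27.48.0/20 (clear depth 20)
  lookup 16.200.0.69: bits 0001000011001000 walk d0:H7→d1:-→d2:-→d3:-→d4:-→d5:-→d6:-→d7:-→d8:-→d9:-→d10:-→d11:-→d12:-→d13:-→d14:-→d15:-→d16:H7 -> H7
  lookup 16.200.0.0: bits 0001000011001000 walk d0:H7→d1:-→d2:-→d3:-→d4:-→d5:-→d6:-→d7:-→d8:-→d9:-→d10:-→d11:-→d12:-→d13:-→d14:-→d15:-→d16:H7 -> H7
  add 199.27.62.106/32 -> H4 at depth 32
  lookup 16.200.3.215: bits 0001000011001000 walk d0:H7→d1:-→d2:-→d3:-→d4:-→d5:-→d6:-→d7:-→d8:-→d9:-→d10:-→d11:-→d12:-→d13:-→d14:-→d15:-→d16:H7 -> H7
  add 199.27.48.0/20 -> H5 at depth 20
  lookup 199.27.62.106: bits 11000111000110110011111001101010 walk d0:H7→d1:-→d2:-→d3:-→d4:-→d5:-→d6:-→d7:-→d8:-→d9:-→d10:-→d11:-→d12:-→d13:-→d14:-→d15:-→d16:H0→d17:-→d18:-→d19:-→d20:H5→d21:-→d22:-→d23:-→d24:-→d25:-→d26:-→d27:-→d28:-→d29:-→d30:-→d31:-→d32:H4 -> H4

== LOOKUPS ==
["H1","H1","H4","H0","H1","H7","H0","H7","H7","H7","H4"]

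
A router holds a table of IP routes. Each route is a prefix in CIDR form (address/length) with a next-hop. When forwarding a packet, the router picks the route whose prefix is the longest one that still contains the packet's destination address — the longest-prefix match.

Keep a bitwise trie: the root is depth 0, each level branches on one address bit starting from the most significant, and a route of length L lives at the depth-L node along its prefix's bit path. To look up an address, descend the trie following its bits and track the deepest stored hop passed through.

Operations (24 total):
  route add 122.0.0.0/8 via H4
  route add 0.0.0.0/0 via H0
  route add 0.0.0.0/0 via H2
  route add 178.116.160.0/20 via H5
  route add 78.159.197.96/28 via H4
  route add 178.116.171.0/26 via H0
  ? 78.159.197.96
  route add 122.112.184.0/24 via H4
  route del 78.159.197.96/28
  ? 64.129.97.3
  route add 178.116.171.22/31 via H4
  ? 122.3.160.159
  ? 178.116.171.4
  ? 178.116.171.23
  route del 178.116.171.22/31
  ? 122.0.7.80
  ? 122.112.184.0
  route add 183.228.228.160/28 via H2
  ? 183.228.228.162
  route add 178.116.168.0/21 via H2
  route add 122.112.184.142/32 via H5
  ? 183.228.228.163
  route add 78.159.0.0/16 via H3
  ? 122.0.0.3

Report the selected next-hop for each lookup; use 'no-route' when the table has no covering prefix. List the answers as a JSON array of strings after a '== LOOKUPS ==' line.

Process each operation:
  add 122.0.0.0/8 -> H4 at depth 8
  add 0.0.0.0/0 -> H0 at depth 0
  add 0.0.0.0/0 -> H2 at depth 0
  add 178.116.160.0/20 -> H5 at depth 20
  add 78.159.197.96/28 -> H4 at depth 28
  add 178.116.171.0/26 -> H0 at depth 26
  ? 78.159.197.96  path d0:H2→d1:-→d2:-→d3:-→d4:-→d5:-→d6:-→d7:-→d8:-→d9:-→d10:-→d11:-→d12:-→d13:-→d14:-→d15:-→d16:-→d17:-→d18:-→d19:-→d20:-→d21:-→d22:-→d23:-→d24:-→d25:-→d26:-→d27:-→d28:H4  best=H4
  add 122.112.184.0/24 -> H4 at depth 24
  - 78.159.197.96/28 clear@28
  ? 64.129.97.3  path d0:H2→d1:-→d2:-→d3:-→d4:-  best=H2
  add 178.116.171.22/31 -> H4 at depth 31
  ? 122.3.160.159  path d0:H2→d1:-→d2:-→d3:-→d4:-→d5:-→d6:-→d7:-→d8:H4→d9:-  best=H4
  ? 178.116.171.4  path d0:H2→d1:-→d2:-→d3:-→d4:-→d5:-→d6:-→d7:-→d8:-→d9:-→d10:-→d11:-→d12:-→d13:-→d14:-→d15:-→d16:-→d17:-→d18:-→d19:-→d20:H5→d21:-→d22:-→d23:-→d24:-→d25:-→d26:H0→d27:-  best=H0
  ? 178.116.171.23  path d0:H2→d1:-→d2:-→d3:-→d4:-→d5:-→d6:-→d7:-→d8:-→d9:-→d10:-→d11:-→d12:-→d13:-→d14:-→d15:-→d16:-→d17:-→d18:-→d19:-→d20:H5→d21:-→d22:-→d23:-→d24:-→d25:-→d26:H0→d27:-→d28:-→d29:-→d30:-→d31:H4  best=H4
  - 178.116.171.22/31 clear@31
  ? 122.0.7.80  path d0:H2→d1:-→d2:-→d3:-→d4:-→d5:-→d6:-→d7:-→d8:H4→d9:-  best=H4
  ? 122.112.184.0  path d0:H2→d1:-→d2:-→d3:-→d4:-→d5:-→d6:-→d7:-→d8:H4→d9:-→d10:-→d11:-→d12:-→d13:-→d14:-→d15:-→d16:-→d17:-→d18:-→d19:-→d20:-→d21:-→d22:-→d23:-→d24:H4  best=H4
  add 183.228.228.160/28 -> H2 at depth 28
  ? 183.228.228.162  path d0:H2→d1:-→d2:-→d3:-→d4:-→d5:-→d6:-→d7:-→d8:-→d9:-→d10:-→d11:-→d12:-→d13:-→d14:-→d15:-→d16:-→d17:-→d18:-→d19:-→d20:-→d21:-→d22:-→d23:-→d24:-→d25:-→d26:-→d27:-→d28:H2  best=H2
  add 178.116.168.0/21 -> H2 at depth 21
  add 122.112.184.142/32 -> H5 at depth 32
  ? 183.228.228.163  path d0:H2→d1:-→d2:-→d3:-→d4:-→d5:-→d6:-→d7:-→d8:-→d9:-→d10:-→d11:-→d12:-→d13:-→d14:-→d15:-→d16:-→d17:-→d18:-→d19:-→d20:-→d21:-→d22:-→d23:-→d24:-→d25:-→d26:-→d27:-→d28:H2  best=H2
  add 78.159.0.0/16 -> H3 at depth 16
  ? 122.0.0.3  path d0:H2→d1:-→d2:-→d3:-→d4:-→d5:-→d6:-→d7:-→d8:H4→d9:-  best=H4

== LOOKUPS ==
["H4","H2","H4","H0","H4","H4","H4","H2","H2","H4"]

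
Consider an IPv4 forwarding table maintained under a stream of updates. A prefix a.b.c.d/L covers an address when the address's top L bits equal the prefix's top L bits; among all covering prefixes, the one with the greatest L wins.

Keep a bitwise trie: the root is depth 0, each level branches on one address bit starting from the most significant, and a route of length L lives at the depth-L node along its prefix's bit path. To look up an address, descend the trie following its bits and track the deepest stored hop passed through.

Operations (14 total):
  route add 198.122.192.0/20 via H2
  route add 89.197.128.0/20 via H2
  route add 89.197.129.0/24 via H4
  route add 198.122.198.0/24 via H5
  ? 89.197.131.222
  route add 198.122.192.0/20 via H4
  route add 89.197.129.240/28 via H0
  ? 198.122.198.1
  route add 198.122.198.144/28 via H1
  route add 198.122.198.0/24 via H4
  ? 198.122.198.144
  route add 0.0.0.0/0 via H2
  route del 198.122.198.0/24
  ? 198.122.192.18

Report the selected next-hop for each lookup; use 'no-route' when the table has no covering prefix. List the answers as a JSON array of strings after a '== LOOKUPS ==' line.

Trace:
  add 198.122.192.0/20 -> H2 at depth 20
  add 89.197.128.0/20 -> H2 at depth 20
  add 89.197.129.0/24 -> H4 at depth 24
  add 198.122.198.0/24 -> H5 at depth 24
  lookup 89.197.131.222: bits 0101100111000101100000 walk d0:-→d1:-→d2:-→d3:-→d4:-→d5:-→d6:-→d7:-→d8:-→d9:-→d10:-→d11:-→d12:-→d13:-→d14:-→d15:-→d16:-→d17:-→d18:-→d19:-→d20:H2→d21:-→d22:- -> H2
  add 198.122.192.0/20 -> H4 at depth 20
  add 89.197.129.240/28 -> H0 at depth 28
  lookup 198.122.198.1: bits 110001100111101011000110 walk d0:-→d1:-→d2:-→d3:-→d4:-→d5:-→d6:-→d7:-→d8:-→d9:-→d10:-→d11:-→d12:-→d13:-→d14:-→d15:-→d16:-→d17:-→d18:-→d19:-→d20:H4→d21:-→d22:-→d23:-→d24:H5 -> H5
  add 198.122.198.144/28 -> H1 at depth 28
  add 198.122.198.0/24 -> H4 at depth 24
  lookup 198.122.198.144: bits 1100011001111010110001101001 walk d0:-→d1:-→d2:-→d3:-→d4:-→d5:-→d6:-→d7:-→d8:-→d9:-→d10:-→d11:-→d12:-→d13:-→d14:-→d15:-→d16:-→d17:-→d18:-→d19:-→d20:H4→d21:-→d22:-→d23:-→d24:H4→d25:-→d26:-→d27:-→d28:H1 -> H1
  add 0.0.0.0/0 -> H2 at depth 0
  - 198.122.198.0/24 clear@24
  lookup 198.122.192.18: bits 110001100111101011000 walk d0:H2→d1:-→d2:-→d3:-→d4:-→d5:-→d6:-→d7:-→d8:-→d9:-→d10:-→d11:-→d12:-→d13:-→d14:-→d15:-→d16:-→d17:-→d18:-→d19:-→d20:H4→d21:- -> H4

== LOOKUPS ==
["H2","H5","H1","H4"]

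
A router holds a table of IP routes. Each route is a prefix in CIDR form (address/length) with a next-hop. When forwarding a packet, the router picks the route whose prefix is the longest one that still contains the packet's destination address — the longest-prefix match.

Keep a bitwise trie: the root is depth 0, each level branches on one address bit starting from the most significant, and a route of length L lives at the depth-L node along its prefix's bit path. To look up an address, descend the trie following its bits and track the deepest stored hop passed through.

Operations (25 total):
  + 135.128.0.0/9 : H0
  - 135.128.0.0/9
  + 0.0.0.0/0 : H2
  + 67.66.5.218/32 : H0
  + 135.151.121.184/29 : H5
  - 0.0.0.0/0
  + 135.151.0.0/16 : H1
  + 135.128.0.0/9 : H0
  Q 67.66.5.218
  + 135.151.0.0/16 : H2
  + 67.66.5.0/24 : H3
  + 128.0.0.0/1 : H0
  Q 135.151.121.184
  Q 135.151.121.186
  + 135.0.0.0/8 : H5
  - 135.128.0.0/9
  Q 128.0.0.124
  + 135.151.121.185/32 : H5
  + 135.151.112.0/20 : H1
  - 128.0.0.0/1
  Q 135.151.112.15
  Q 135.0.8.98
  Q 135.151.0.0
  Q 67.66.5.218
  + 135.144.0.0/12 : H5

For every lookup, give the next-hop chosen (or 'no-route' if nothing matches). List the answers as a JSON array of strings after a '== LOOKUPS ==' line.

Apply in order:
  add 135.128.0.0/9 -> H0 at depth 9
  - 135.128.0.0/9 clear@9
  add 0.0.0.0/0 -> H2 at depth 0
  add 67.66.5.218/32 -> H0 at depth 32
  add 135.151.121.184/29 -> H5 at depth 29
  - 0.0.0.0/0 clear@0
  add 135.151.0.0/16 -> H1 at depth 16
  add 135.128.0.0/9 -> H0 at depth 9
  Q 67.66.5.218: descend 01000011010000100000010111011010 ; hops seen [H0] ; pick H0
  add 135.151.0.0/16 -> H2 at depth 16
  add 67.66.5.0/24 -> H3 at depth 24
  add 128.0.0.0/1 -> H0 at depth 1
  Q 135.151.121.184: descend 10000111100101110111100110111 ; hops seen [H0,H0,H2,H5] ; pick H5
  Q 135.151.121.186: descend 10000111100101110111100110111 ; hops seen [H0,H0,H2,H5] ; pick H5
  add 135.0.0.0/8 -> H5 at depth 8
  - 135.128.0.0/9 clear@9
  Q 128.0.0.124: descend 10000 ; hops seen [H0] ; pick H0
  add 135.151.121.185/32 -> H5 at depth 32
  add 135.151.112.0/20 -> H1 at depth 20
  - 128.0.0.0/1 clear@1
  Q 135.151.112.15: descend 10000111100101110111 ; hops seen [H5,H2,H1] ; pick H1
  Q 135.0.8.98: descend 10000111 ; hops seen [H5] ; pick H5
  Q 135.151.0.0: descend 10000111100101110 ; hops seen [H5,H2] ; pick H2
  Q 67.66.5.218: descend 01000011010000100000010111011010 ; hops seen [H3,H0] ; pick H0
  add 135.144.0.0/12 -> H5 at depth 12

== LOOKUPS ==
["H0","H5","H5","H0","H1","H5","H2","H0"]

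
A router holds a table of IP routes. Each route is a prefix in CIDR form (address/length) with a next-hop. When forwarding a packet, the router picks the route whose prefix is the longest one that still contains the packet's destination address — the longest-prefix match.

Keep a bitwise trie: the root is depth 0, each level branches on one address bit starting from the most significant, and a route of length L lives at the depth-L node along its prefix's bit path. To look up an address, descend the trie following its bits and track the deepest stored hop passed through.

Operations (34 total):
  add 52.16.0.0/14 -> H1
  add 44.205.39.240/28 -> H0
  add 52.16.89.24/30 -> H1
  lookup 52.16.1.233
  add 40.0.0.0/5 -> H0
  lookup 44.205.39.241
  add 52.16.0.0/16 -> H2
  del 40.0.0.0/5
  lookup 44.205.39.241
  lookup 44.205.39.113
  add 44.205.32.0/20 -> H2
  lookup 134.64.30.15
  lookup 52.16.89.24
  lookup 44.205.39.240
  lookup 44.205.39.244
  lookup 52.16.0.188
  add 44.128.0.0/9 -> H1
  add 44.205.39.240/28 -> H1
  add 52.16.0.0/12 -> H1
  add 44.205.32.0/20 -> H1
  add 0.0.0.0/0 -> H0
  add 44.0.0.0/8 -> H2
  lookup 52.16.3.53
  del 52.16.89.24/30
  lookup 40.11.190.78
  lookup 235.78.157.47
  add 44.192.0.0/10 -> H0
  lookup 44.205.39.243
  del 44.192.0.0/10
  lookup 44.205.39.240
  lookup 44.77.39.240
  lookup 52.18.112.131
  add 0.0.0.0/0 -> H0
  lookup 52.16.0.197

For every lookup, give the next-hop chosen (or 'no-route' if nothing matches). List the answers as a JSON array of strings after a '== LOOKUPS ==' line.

Apply in order:
  + 52.16.0.0/14 (H1) depth=14
  + 44.205.39.240/28 (H0) depth=28
  + 52.16.89.24/30 (H1) depth=30
  lookup 52.16.1.233: bits 00110100000100000 walk d0:-→d1:-→d2:-→d3:-→d4:-→d5:-→d6:-→d7:-→d8:-→d9:-→d10:-→d11:-→d12:-→d13:-→d14:H1→d15:-→d16:-→d17:- -> H1
  + 40.0.0.0/5 (H0) depth=5
  lookup 44.205.39.241: bits 0010110011001101001001111111 walk d0:-→d1:-→d2:-→d3:-→d4:-→d5:H0→d6:-→d7:-→d8:-→d9:-→d10:-→d11:-→d12:-→d13:-→d14:-→d15:-→d16:-→d17:-→d18:-→d19:-→d20:-→d21:-→d22:-→d23:-→d24:-→d25:-→d26:-→d27:-→d28:H0 -> H0
  + 52.16.0.0/16 (H2) depth=16
  del 40.0.0.0/5 (clear depth 5)
  lookup 44.205.39.241: bits 0010110011001101001001111111 walk d0:-→d1:-→d2:-→d3:-→d4:-→d5:-→d6:-→d7:-→d8:-→d9:-→d10:-→d11:-→d12:-→d13:-→d14:-→d15:-→d16:-→d17:-→d18:-→d19:-→d20:-→d21:-→d22:-→d23:-→d24:-→d25:-→d26:-→d27:-→d28:H0 -> H0
  lookup 44.205.39.113: bits 001011001100110100100111 walk d0:-→d1:-→d2:-→d3:-→d4:-→d5:-→d6:-→d7:-→d8:-→d9:-→d10:-→d11:-→d12:-→d13:-→d14:-→d15:-→d16:-→d17:-→d18:-→d19:-→d20:-→d21:-→d22:-→d23:-→d24:- -> no-route
  + 44.205.32.0/20 (H2) depth=20
  lookup 134.64.30.15: bits ε walk d0:- -> no-route
  lookup 52.16.89.24: bits 001101000001000001011001000110 walk d0:-→d1:-→d2:-→d3:-→d4:-→d5:-→d6:-→d7:-→d8:-→d9:-→d10:-→d11:-→d12:-→d13:-→d14:H1→d15:-→d16:H2→d17:-→d18:-→d19:-→d20:-→d21:-→d22:-→d23:-→d24:-→d25:-→d26:-→d27:-→d28:-→d29:-→d30:H1 -> H1
  lookup 44.205.39.240: bits 0010110011001101001001111111 walk d0:-→d1:-→d2:-→d3:-→d4:-→d5:-→d6:-→d7:-→d8:-→d9:-→d10:-→d11:-→d12:-→d13:-→d14:-→d15:-→d16:-→d17:-→d18:-→d19:-→d20:H2→d21:-→d22:-→d23:-→d24:-→d25:-→d26:-→d27:-→d28:H0 -> H0
  lookup 44.205.39.244: bits 0010110011001101001001111111 walk d0:-→d1:-→d2:-→d3:-→d4:-→d5:-→d6:-→d7:-→d8:-→d9:-→d10:-→d11:-→d12:-→d13:-→d14:-→d15:-→d16:-→d17:-→d18:-→d19:-→d20:H2→d21:-→d22:-→d23:-→d24:-→d25:-→d26:-→d27:-→d28:H0 -> H0
  lookup 52.16.0.188: bits 00110100000100000 walk d0:-→d1:-→d2:-→d3:-→d4:-→d5:-→d6:-→d7:-→d8:-→d9:-→d10:-→d11:-→d12:-→d13:-→d14:H1→d15:-→d16:H2→d17:- -> H2
  + 44.128.0.0/9 (H1) depth=9
  + 44.205.39.240/28 (H1) depth=28
  + 52.16.0.0/12 (H1) depth=12
  + 44.205.32.0/20 (H1) depth=20
  + 0.0.0.0/0 (H0) depth=0
  + 44.0.0.0/8 (H2) depth=8
  lookup 52.16.3.53: bits 00110100000100000 walk d0:H0→d1:-→d2:-→d3:-→d4:-→d5:-→d6:-→d7:-→d8:-→d9:-→d10:-→d11:-→d12:H1→d13:-→d14:H1→d15:-→d16:H2→d17:- -> H2
  del 52.16.89.24/30 (clear depth 30)
  lookup 40.11.190.78: bits 00101 walk d0:H0→d1:-→d2:-→d3:-→d4:-→d5:- -> H0
  lookup 235.78.157.47: bits ε walk d0:H0 -> H0
  + 44.192.0.0/10 (H0) depth=10
  lookup 44.205.39.243: bits 0010110011001101001001111111 walk d0:H0→d1:-→d2:-→d3:-→d4:-→d5:-→d6:-→d7:-→d8:H2→d9:H1→d10:H0→d11:-→d12:-→d13:-→d14:-→d15:-→d16:-→d17:-→d18:-→d19:-→d20:H1→d21:-→d22:-→d23:-→d24:-→d25:-→d26:-→d27:-→d28:H1 -> H1
  del 44.192.0.0/10 (clear depth 10)
  lookup 44.205.39.240: bits 0010110011001101001001111111 walk d0:H0→d1:-→d2:-→d3:-→d4:-→d5:-→d6:-→d7:-→d8:H2→d9:H1→d10:-→d11:-→d12:-→d13:-→d14:-→d15:-→d16:-→d17:-→d18:-→d19:-→d20:H1→d21:-→d22:-→d23:-→d24:-→d25:-→d26:-→d27:-→d28:H1 -> H1
  lookup 44.77.39.240: bits 00101100 walk d0:H0→d1:-→d2:-→d3:-→d4:-→d5:-→d6:-→d7:-→d8:H2 -> H2
  lookup 52.18.112.131: bits 00110100000100 walk d0:H0→d1:-→d2:-→d3:-→d4:-→d5:-→d6:-→d7:-→d8:-→d9:-→d10:-→d11:-→d12:H1→d13:-→d14:H1 -> H1
  + 0.0.0.0/0 (H0) depth=0
  lookup 52.16.0.197: bits 00110100000100000 walk d0:H0→d1:-→d2:-→d3:-→d4:-→d5:-→d6:-→d7:-→d8:-→d9:-→d10:-→d11:-→d12:H1→d13:-→d14:H1→d15:-→d16:H2→d17:- -> H2

== LOOKUPS ==
["H1","H0","H0","no-route","no-route","H1","H0","H0","H2","H2","H0","H0","H1","H1","H2","H1","H2"]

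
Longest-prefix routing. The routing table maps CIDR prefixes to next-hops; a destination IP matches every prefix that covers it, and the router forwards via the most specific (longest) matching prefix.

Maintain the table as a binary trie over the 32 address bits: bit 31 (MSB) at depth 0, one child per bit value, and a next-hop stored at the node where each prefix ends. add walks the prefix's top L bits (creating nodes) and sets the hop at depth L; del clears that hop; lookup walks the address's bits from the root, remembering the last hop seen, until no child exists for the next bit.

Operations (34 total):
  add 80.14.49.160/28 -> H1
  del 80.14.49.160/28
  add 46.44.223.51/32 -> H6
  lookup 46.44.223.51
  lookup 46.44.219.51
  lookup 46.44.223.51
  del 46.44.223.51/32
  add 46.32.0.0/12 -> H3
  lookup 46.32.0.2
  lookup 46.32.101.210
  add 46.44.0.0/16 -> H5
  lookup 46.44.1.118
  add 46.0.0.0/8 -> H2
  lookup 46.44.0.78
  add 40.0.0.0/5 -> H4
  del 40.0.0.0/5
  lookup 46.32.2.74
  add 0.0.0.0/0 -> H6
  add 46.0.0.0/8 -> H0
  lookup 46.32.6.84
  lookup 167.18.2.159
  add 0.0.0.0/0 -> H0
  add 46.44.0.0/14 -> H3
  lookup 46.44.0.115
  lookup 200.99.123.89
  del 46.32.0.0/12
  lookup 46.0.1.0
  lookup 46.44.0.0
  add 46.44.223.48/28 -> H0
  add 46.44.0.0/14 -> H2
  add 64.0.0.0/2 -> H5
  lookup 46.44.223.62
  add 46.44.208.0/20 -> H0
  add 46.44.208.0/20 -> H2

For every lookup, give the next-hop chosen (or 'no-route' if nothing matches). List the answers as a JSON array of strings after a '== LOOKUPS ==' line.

Process each operation:
  + 80.14.49.160/28 (H1) depth=28
  - 80.14.49.160/28 clear@28
  + 46.44.223.51/32 (H6) depth=32
  lookup 46.44.223.51: bits 00101110001011001101111100110011 walk d0:-→d1:-→d2:-→d3:-→d4:-→d5:-→d6:-→d7:-→d8:-→d9:-→d10:-→d11:-→d12:-→d13:-→d14:-→d15:-→d16:-→d17:-→d18:-→d19:-→d20:-→d21:-→d22:-→d23:-→d24:-→d25:-→d26:-→d27:-→d28:-→d29:-→d30:-→d31:-→d32:H6 -> H6
  lookup 46.44.219.51: bits 001011100010110011011 walk d0:-→d1:-→d2:-→d3:-→d4:-→d5:-→d6:-→d7:-→d8:-→d9:-→d10:-→d11:-→d12:-→d13:-→d14:-→d15:-→d16:-→d17:-→d18:-→d19:-→d20:-→d21:- -> no-route
  lookup 46.44.223.51: bits 00101110001011001101111100110011 walk d0:-→d1:-→d2:-→d3:-→d4:-→d5:-→d6:-→d7:-→d8:-→d9:-→d10:-→d11:-→d12:-→d13:-→d14:-→d15:-→d16:-→d17:-→d18:-→d19:-→d20:-→d21:-→d22:-→d23:-→d24:-→d25:-→d26:-→d27:-→d28:-→d29:-→d30:-→d31:-→d32:H6 -> H6
  - 46.44.223.51/32 clear@32
  + 46.32.0.0/12 (H3) depth=12
  lookup 46.32.0.2: bits 001011100010 walk d0:-→d1:-→d2:-→d3:-→d4:-→d5:-→d6:-→d7:-→d8:-→d9:-→d10:-→d11:-→d12:H3 -> H3
  lookup 46.32.101.210: bits 001011100010 walk d0:-→d1:-→d2:-→d3:-→d4:-→d5:-→d6:-→d7:-→d8:-→d9:-→d10:-→d11:-→d12:H3 -> H3
  + 46.44.0.0/16 (H5) depth=16
  lookup 46.44.1.118: bits 0010111000101100 walk d0:-→d1:-→d2:-→d3:-→d4:-→d5:-→d6:-→d7:-→d8:-→d9:-→d10:-→d11:-→d12:H3→d13:-→d14:-→d15:-→d16:H5 -> H5
  + 46.0.0.0/8 (H2) depth=8
  lookup 46.44.0.78: bits 0010111000101100 walk d0:-→d1:-→d2:-→d3:-→d4:-→d5:-→d6:-→d7:-→d8:H2→d9:-→d10:-→d11:-→d12:H3→d13:-→d14:-→d15:-→d16:H5 -> H5
  + 40.0.0.0/5 (H4) depth=5
  - 40.0.0.0/5 clear@5
  lookup 46.32.2.74: bits 001011100010 walk d0:-→d1:-→d2:-→d3:-→d4:-→d5:-→d6:-→d7:-→d8:H2→d9:-→d10:-→d11:-→d12:H3 -> H3
  + 0.0.0.0/0 (H6) depth=0
  + 46.0.0.0/8 (H0) depth=8
  lookup 46.32.6.84: bits 001011100010 walk d0:H6→d1:-→d2:-→d3:-→d4:-→d5:-→d6:-→d7:-→d8:H0→d9:-→d10:-→d11:-→d12:H3 -> H3
  lookup 167.18.2.159: bits ε walk d0:H6 -> H6
  + 0.0.0.0/0 (H0) depth=0
  + 46.44.0.0/14 (H3) depth=14
  lookup 46.44.0.115: bits 0010111000101100 walk d0:H0→d1:-→d2:-→d3:-→d4:-→d5:-→d6:-→d7:-→d8:H0→d9:-→d10:-→d11:-→d12:H3→d13:-→d14:H3→d15:-→d16:H5 -> H5
  lookup 200.99.123.89: bits ε walk d0:H0 -> H0
  - 46.32.0.0/12 clear@12
  lookup 46.0.1.0: bits 0010111000 walk d0:H0→d1:-→d2:-→d3:-→d4:-→d5:-→d6:-→d7:-→d8:H0→d9:-→d10:- -> H0
  lookup 46.44.0.0: bits 0010111000101100 walk d0:H0→d1:-→d2:-→d3:-→d4:-→d5:-→d6:-→d7:-→d8:H0→d9:-→d10:-→d11:-→d12:-→d13:-→d14:H3→d15:-→d16:H5 -> H5
  + 46.44.223.48/28 (H0) depth=28
  + 46.44.0.0/14 (H2) depth=14
  + 64.0.0.0/2 (H5) depth=2
  lookup 46.44.223.62: bits 0010111000101100110111110011 walk d0:H0→d1:-→d2:-→d3:-→d4:-→d5:-→d6:-→d7:-→d8:H0→d9:-→d10:-→d11:-→d12:-→d13:-→d14:H2→d15:-→d16:H5→d17:-→d18:-→d19:-→d20:-→d21:-→d22:-→d23:-→d24:-→d25:-→d26:-→d27:-→d28:H0 -> H0
  + 46.44.208.0/20 (H0) depth=20
  + 46.44.208.0/20 (H2) depth=20

== LOOKUPS ==
["H6","no-route","H6","H3","H3","H5","H5","H3","H3","H6","H5","H0","H0","H5","H0"]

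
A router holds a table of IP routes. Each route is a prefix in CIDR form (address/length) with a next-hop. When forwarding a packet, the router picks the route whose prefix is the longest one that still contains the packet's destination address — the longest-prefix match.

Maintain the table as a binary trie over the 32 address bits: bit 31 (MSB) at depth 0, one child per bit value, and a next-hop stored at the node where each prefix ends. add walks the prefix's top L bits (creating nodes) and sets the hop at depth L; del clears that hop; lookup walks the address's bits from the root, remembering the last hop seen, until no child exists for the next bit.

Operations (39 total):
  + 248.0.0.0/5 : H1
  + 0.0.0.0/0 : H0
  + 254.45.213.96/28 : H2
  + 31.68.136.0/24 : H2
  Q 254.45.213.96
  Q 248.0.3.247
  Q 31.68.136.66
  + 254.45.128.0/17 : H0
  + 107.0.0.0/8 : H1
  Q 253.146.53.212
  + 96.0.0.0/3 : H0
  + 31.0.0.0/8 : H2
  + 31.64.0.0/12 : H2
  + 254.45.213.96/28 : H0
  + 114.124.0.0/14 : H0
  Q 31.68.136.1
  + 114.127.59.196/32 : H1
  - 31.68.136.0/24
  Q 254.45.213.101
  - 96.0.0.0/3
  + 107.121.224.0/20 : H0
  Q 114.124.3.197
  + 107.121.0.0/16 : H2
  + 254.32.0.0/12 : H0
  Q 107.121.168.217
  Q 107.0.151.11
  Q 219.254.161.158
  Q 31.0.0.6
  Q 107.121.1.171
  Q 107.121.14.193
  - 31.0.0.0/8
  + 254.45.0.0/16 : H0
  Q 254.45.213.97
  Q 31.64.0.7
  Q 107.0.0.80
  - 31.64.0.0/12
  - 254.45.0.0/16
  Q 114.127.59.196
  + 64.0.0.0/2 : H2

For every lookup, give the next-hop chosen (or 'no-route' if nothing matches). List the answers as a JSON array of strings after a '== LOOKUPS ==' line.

Trace:
  add 248.0.0.0/5 -> H1 at depth 5
  add 0.0.0.0/0 -> H0 at depth 0
  add 254.45.213.96/28 -> H2 at depth 28
  add 31.68.136.0/24 -> H2 at depth 24
  Q 254.45.213.96: descend 1111111000101101110101010110 ; hops seen [H0,H1,H2] ; pick H2
  Q 248.0.3.247: descend 11111 ; hops seen [H0,H1] ; pick H1
  Q 31.68.136.66: descend 000111110100010010001000 ; hops seen [H0,H2] ; pick H2
  add 254.45.128.0/17 -> H0 at depth 17
  add 107.0.0.0/8 -> H1 at depth 8
  Q 253.146.53.212: descend 111111 ; hops seen [H0,H1] ; pick H1
  add 96.0.0.0/3 -> H0 at depth 3
  add 31.0.0.0/8 -> H2 at depth 8
  add 31.64.0.0/12 -> H2 at depth 12
  add 254.45.213.96/28 -> H0 at depth 28
  add 114.124.0.0/14 -> H0 at depth 14
  Q 31.68.136.1: descend 000111110100010010001000 ; hops seen [H0,H2,H2,H2] ; pick H2
  add 114.127.59.196/32 -> H1 at depth 32
  - 31.68.136.0/24 clear@24
  Q 254.45.213.101: descend 1111111000101101110101010110 ; hops seen [H0,H1,H0,H0] ; pick H0
  - 96.0.0.0/3 clear@3
  add 107.121.224.0/20 -> H0 at depth 20
  Q 114.124.3.197: descend 01110010011111 ; hops seen [H0,H0] ; pick H0
  add 107.121.0.0/16 -> H2 at depth 16
  add 254.32.0.0/12 -> H0 at depth 12
  Q 107.121.168.217: descend 01101011011110011 ; hops seen [H0,H1,H2] ; pick H2
  Q 107.0.151.11: descend 011010110 ; hops seen [H0,H1] ; pick H1
  Q 219.254.161.158: descend 11 ; hops seen [H0] ; pick H0
  Q 31.0.0.6: descend 000111110 ; hops seen [H0,H2] ; pick H2
  Q 107.121.1.171: descend 0110101101111001 ; hops seen [H0,H1,H2] ; pick H2
  Q 107.121.14.193: descend 0110101101111001 ; hops seen [H0,H1,H2] ; pick H2
  - 31.0.0.0/8 clear@8
  add 254.45.0.0/16 -> H0 at depth 16
  Q 254.45.213.97: descend 1111111000101101110101010110 ; hops seen [H0,H1,H0,H0,H0,H0] ; pick H0
  Q 31.64.0.7: descend 0001111101000 ; hops seen [H0,H2] ; pick H2
  Q 107.0.0.80: descend 011010110 ; hops seen [H0,H1] ; pick H1
  - 31.64.0.0/12 clear@12
  - 254.45.0.0/16 clear@16
  Q 114.127.59.196: descend 01110010011111110011101111000100 ; hops seen [H0,H0,H1] ; pick H1
  add 64.0.0.0/2 -> H2 at depth 2

== LOOKUPS ==
["H2","H1","H2","H1","H2","H0","H0","H2","H1","H0","H2","H2","H2","H0","H2","H1","H1"]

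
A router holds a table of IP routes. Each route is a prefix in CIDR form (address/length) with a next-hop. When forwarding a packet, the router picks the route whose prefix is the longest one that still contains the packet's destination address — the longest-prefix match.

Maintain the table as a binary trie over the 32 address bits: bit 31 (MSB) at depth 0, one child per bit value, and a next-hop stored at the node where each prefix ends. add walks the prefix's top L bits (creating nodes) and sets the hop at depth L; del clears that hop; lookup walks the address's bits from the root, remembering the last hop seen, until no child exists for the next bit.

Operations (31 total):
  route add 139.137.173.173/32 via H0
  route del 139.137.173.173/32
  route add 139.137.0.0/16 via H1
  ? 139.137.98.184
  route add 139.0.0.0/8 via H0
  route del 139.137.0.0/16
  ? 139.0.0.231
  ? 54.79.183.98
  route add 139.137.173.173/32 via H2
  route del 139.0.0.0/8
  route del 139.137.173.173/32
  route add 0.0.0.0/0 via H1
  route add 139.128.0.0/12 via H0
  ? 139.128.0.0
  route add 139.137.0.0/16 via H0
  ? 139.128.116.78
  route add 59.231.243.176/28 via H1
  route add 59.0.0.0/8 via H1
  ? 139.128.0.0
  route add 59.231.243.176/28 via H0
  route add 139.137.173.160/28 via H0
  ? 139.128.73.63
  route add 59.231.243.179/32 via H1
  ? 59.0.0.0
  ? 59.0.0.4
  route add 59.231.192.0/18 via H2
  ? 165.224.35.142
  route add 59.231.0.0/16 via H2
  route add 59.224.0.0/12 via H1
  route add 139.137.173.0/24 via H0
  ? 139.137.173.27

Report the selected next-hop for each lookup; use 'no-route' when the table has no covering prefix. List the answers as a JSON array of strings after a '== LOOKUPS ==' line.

Apply in order:
  add 139.137.173.173/32 -> H0 at depth 32
  del 139.137.173.173/32 (clear depth 32)
  add 139.137.0.0/16 -> H1 at depth 16
  lookup 139.137.98.184: bits 1000101110001001 walk d0:-→d1:-→d2:-→d3:-→d4:-→d5:-→d6:-→d7:-→d8:-→d9:-→d10:-→d11:-→d12:-→d13:-→d14:-→d15:-→d16:H1 -> H1
  add 139.0.0.0/8 -> H0 at depth 8
  del 139.137.0.0/16 (clear depth 16)
  lookup 139.0.0.231: bits 10001011 walk d0:-→d1:-→d2:-→d3:-→d4:-→d5:-→d6:-→d7:-→d8:H0 -> H0
  lookup 54.79.183.98: bits ε walk d0:- -> no-route
  add 139.137.173.173/32 -> H2 at depth 32
  del 139.0.0.0/8 (clear depth 8)
  del 139.137.173.173/32 (clear depth 32)
  add 0.0.0.0/0 -> H1 at depth 0
  add 139.128.0.0/12 -> H0 at depth 12
  lookup 139.128.0.0: bits 100010111000 walk d0:H1→d1:-→d2:-→d3:-→d4:-→d5:-→d6:-→d7:-→d8:-→d9:-→d10:-→d11:-→d12:H0 -> H0
  add 139.137.0.0/16 -> H0 at depth 16
  lookup 139.128.116.78: bits 100010111000 walk d0:H1→d1:-→d2:-→d3:-→d4:-→d5:-→d6:-→d7:-→d8:-→d9:-→d10:-→d11:-→d12:H0 -> H0
  add 59.231.243.176/28 -> H1 at depth 28
  add 59.0.0.0/8 -> H1 at depth 8
  lookup 139.128.0.0: bits 100010111000 walk d0:H1→d1:-→d2:-→d3:-→d4:-→d5:-→d6:-→d7:-→d8:-→d9:-→d10:-→d11:-→d12:H0 -> H0
  add 59.231.243.176/28 -> H0 at depth 28
  add 139.137.173.160/28 -> H0 at depth 28
  lookup 139.128.73.63: bits 100010111000 walk d0:H1→d1:-→d2:-→d3:-→d4:-→d5:-→d6:-→d7:-→d8:-→d9:-→d10:-→d11:-→d12:H0 -> H0
  add 59.231.243.179/32 -> H1 at depth 32
  lookup 59.0.0.0: bits 00111011 walk d0:H1→d1:-→d2:-→d3:-→d4:-→d5:-→d6:-→d7:-→d8:H1 -> H1
  lookup 59.0.0.4: bits 00111011 walk d0:H1→d1:-→d2:-→d3:-→d4:-→d5:-→d6:-→d7:-→d8:H1 -> H1
  add 59.231.192.0/18 -> H2 at depth 18
  lookup 165.224.35.142: bits 10 walk d0:H1→d1:-→d2:- -> H1
  add 59.231.0.0/16 -> H2 at depth 16
  add 59.224.0.0/12 -> H1 at depth 12
  add 139.137.173.0/24 -> H0 at depth 24
  lookup 139.137.173.27: bits 100010111000100110101101 walk d0:H1→d1:-→d2:-→d3:-→d4:-→d5:-→d6:-→d7:-→d8:-→d9:-→d10:-→d11:-→d12:H0→d13:-→d14:-→d15:-→d16:H0→d17:-→d18:-→d19:-→d20:-→d21:-→d22:-→d23:-→d24:H0 -> H0

== LOOKUPS ==
["H1","H0","no-route","H0","H0","H0","H0","H1","H1","H1","H0"]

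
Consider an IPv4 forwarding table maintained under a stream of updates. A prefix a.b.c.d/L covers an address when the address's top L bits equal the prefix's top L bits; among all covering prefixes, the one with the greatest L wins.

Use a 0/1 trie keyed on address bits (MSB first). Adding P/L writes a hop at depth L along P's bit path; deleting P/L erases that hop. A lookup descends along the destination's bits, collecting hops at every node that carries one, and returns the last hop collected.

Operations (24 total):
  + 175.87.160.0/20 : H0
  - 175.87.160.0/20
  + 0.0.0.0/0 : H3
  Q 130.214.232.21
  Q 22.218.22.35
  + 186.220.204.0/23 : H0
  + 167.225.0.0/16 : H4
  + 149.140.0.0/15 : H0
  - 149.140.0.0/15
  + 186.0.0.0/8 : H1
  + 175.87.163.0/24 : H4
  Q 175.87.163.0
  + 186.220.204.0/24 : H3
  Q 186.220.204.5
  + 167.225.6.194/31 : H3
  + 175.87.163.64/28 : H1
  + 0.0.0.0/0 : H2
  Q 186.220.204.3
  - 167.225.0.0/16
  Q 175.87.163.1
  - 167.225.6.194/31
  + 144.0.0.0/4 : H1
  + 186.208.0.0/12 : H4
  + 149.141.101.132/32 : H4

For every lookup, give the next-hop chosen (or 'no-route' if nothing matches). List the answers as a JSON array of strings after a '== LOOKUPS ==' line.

Trace:
  + 175.87.160.0/20 (H0) depth=20
  del 175.87.160.0/20 (clear depth 20)
  + 0.0.0.0/0 (H3) depth=0
  ? 130.214.232.21  path d0:H3→d1:-→d2:-  best=H3
  ? 22.218.22.35  path d0:H3  best=H3
  + 186.220.204.0/23 (H0) depth=23
  + 167.225.0.0/16 (H4) depth=16
  + 149.140.0.0/15 (H0) depth=15
  del 149.140.0.0/15 (clear depth 15)
  + 186.0.0.0/8 (H1) depth=8
  + 175.87.163.0/24 (H4) depth=24
  ? 175.87.163.0  path d0:H3→d1:-→d2:-→d3:-→d4:-→d5:-→d6:-→d7:-→d8:-→d9:-→d10:-→d11:-→d12:-→d13:-→d14:-→d15:-→d16:-→d17:-→d18:-→d19:-→d20:-→d21:-→d22:-→d23:-→d24:H4  best=H4
  + 186.220.204.0/24 (H3) depth=24
  ? 186.220.204.5  path d0:H3→d1:-→d2:-→d3:-→d4:-→d5:-→d6:-→d7:-→d8:H1→d9:-→d10:-→d11:-→d12:-→d13:-→d14:-→d15:-→d16:-→d17:-→d18:-→d19:-→d20:-→d21:-→d22:-→d23:H0→d24:H3  best=H3
  + 167.225.6.194/31 (H3) depth=31
  + 175.87.163.64/28 (H1) depth=28
  + 0.0.0.0/0 (H2) depth=0
  ? 186.220.204.3  path d0:H2→d1:-→d2:-→d3:-→d4:-→d5:-→d6:-→d7:-→d8:H1→d9:-→d10:-→d11:-→d12:-→d13:-→d14:-→d15:-→d16:-→d17:-→d18:-→d19:-→d20:-→d21:-→d22:-→d23:H0→d24:H3  best=H3
  del 167.225.0.0/16 (clear depth 16)
  ? 175.87.163.1  path d0:H2→d1:-→d2:-→d3:-→d4:-→d5:-→d6:-→d7:-→d8:-→d9:-→d10:-→d11:-→d12:-→d13:-→d14:-→d15:-→d16:-→d17:-→d18:-→d19:-→d20:-→d21:-→d22:-→d23:-→d24:H4→d25:-  best=H4
  del 167.225.6.194/31 (clear depth 31)
  + 144.0.0.0/4 (H1) depth=4
  + 186.208.0.0/12 (H4) depth=12
  + 149.141.101.132/32 (H4) depth=32

== LOOKUPS ==
["H3","H3","H4","H3","H3","H4"]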